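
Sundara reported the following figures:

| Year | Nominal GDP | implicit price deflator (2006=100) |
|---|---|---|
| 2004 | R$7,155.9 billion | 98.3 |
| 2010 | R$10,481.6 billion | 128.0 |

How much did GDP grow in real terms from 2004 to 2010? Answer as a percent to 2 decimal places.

Real GDP 2004 = 7155.9 / 0.983 = 7279.65.
Real GDP 2010 = 10481.6 / 1.280 = 8188.75.
Real growth = 8188.75 / 7279.65 − 1 = 0.1249.

12.49%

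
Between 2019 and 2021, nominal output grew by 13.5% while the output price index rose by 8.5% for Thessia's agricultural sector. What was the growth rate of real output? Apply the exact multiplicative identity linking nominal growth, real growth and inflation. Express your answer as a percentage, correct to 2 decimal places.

(1 + g_nom) = (1 + g_real)(1 + π), so g_real = 1.1350 / 1.0850 − 1 = 0.04608.

4.61%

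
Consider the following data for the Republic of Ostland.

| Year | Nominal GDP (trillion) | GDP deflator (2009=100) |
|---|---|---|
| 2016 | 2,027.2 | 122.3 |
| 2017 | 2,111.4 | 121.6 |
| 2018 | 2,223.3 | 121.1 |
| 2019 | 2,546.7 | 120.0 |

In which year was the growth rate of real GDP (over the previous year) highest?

2019

2017: real = 2111.4/1.216 = 1736.35; growth vs 2016 (1657.56) = 4.75%.
2018: real = 2223.3/1.211 = 1835.92; growth vs 2017 (1736.35) = 5.73%.
2019: real = 2546.7/1.200 = 2122.25; growth vs 2018 (1835.92) = 15.60%.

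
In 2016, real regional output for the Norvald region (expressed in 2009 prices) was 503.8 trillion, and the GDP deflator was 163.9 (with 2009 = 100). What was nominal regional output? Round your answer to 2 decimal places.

825.73 trillion

Nominal regional output = Real × (GDP deflator/100) = 503.8 × 1.639 = 825.73.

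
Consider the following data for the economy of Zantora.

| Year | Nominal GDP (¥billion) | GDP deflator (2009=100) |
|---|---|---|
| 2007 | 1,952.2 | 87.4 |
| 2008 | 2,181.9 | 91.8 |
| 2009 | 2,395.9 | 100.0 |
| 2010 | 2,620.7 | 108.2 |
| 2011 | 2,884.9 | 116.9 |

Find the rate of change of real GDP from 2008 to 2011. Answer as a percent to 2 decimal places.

3.83%

Real GDP 2008 = 2181.9/0.918 = 2376.80.
Real GDP 2011 = 2884.9/1.169 = 2467.84.
Change = 2467.84/2376.80 − 1 = 0.0383.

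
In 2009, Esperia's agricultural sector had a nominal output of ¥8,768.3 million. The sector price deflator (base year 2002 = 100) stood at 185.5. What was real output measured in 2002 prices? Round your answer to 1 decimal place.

¥4,726.8 million

Real output = Nominal / (sector price deflator/100) = 8768.3 / 1.855 = 4726.85.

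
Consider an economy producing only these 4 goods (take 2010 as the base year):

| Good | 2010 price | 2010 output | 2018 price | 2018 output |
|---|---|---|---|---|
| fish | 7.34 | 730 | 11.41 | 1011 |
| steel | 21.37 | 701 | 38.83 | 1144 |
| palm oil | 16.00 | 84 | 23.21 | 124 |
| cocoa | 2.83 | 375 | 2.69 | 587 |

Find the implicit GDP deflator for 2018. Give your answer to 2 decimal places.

Nominal GDP 2018 = 11.41·1011 + 38.83·1144 + 23.21·124 + 2.69·587 = 60414.10.
Real GDP 2018 (at 2010 prices) = 7.34·1011 + 21.37·1144 + 16.00·124 + 2.83·587 = 35513.23.
Deflator = Nominal/Real × 100 = 60414.10/35513.23 × 100 = 170.117.

170.12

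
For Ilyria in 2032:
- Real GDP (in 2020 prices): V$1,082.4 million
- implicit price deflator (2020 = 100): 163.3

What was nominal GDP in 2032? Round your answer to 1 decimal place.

V$1,767.6 million

Nominal GDP = Real × (implicit price deflator/100) = 1082.4 × 1.633 = 1767.56.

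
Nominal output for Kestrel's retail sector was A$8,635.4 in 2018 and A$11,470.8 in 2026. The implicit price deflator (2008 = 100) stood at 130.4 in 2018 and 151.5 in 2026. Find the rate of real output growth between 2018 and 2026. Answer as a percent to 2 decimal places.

Real output 2018 = 8635.4 / 1.304 = 6622.24.
Real output 2026 = 11470.8 / 1.515 = 7571.49.
Real growth = 7571.49 / 6622.24 − 1 = 0.1433.

14.33%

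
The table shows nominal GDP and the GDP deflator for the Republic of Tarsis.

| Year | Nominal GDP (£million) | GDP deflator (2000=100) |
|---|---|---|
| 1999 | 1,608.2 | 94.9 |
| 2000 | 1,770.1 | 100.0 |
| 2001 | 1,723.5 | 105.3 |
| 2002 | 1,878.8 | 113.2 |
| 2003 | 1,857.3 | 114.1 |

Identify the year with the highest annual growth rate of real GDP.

2000

2000: real = 1770.1/1.000 = 1770.10; growth vs 1999 (1694.63) = 4.45%.
2001: real = 1723.5/1.053 = 1636.75; growth vs 2000 (1770.10) = -7.53%.
2002: real = 1878.8/1.132 = 1659.72; growth vs 2001 (1636.75) = 1.40%.
2003: real = 1857.3/1.141 = 1627.78; growth vs 2002 (1659.72) = -1.92%.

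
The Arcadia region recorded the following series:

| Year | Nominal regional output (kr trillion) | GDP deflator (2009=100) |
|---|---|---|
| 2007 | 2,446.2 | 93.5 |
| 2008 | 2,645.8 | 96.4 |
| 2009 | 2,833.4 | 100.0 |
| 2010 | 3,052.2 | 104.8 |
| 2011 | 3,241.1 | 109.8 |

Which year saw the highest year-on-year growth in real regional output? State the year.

2008

2008: real = 2645.8/0.964 = 2744.61; growth vs 2007 (2616.26) = 4.91%.
2009: real = 2833.4/1.000 = 2833.40; growth vs 2008 (2744.61) = 3.24%.
2010: real = 3052.2/1.048 = 2912.40; growth vs 2009 (2833.40) = 2.79%.
2011: real = 3241.1/1.098 = 2951.82; growth vs 2010 (2912.40) = 1.35%.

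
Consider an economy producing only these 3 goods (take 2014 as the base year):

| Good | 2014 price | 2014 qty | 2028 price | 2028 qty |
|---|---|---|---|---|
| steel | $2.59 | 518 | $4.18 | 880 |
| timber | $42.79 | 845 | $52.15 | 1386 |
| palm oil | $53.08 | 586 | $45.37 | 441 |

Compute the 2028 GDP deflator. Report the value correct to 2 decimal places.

112.91

Nominal GDP 2028 = 4.18·880 + 52.15·1386 + 45.37·441 = 95966.47.
Real GDP 2028 (at 2014 prices) = 2.59·880 + 42.79·1386 + 53.08·441 = 84994.42.
Deflator = Nominal/Real × 100 = 95966.47/84994.42 × 100 = 112.909.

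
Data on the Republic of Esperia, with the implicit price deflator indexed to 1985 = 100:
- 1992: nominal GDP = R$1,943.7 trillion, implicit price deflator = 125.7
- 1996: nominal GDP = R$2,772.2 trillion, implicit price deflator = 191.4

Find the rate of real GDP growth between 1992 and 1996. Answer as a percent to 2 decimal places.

-6.33%

Deflate each year: 1992 → 1943.7/1.257 = 1546.30; 1996 → 2772.2/1.914 = 1448.38.
So real GDP changed by 1448.38/1546.30 − 1 = -0.0633, i.e. -6.33%.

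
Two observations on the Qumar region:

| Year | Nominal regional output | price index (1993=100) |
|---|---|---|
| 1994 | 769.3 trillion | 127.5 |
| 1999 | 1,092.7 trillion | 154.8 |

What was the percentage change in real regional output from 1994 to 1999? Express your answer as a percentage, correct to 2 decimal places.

Deflate each year: 1994 → 769.3/1.275 = 603.37; 1999 → 1092.7/1.548 = 705.88.
So real regional output changed by 705.88/603.37 − 1 = 0.1699, i.e. 16.99%.

16.99%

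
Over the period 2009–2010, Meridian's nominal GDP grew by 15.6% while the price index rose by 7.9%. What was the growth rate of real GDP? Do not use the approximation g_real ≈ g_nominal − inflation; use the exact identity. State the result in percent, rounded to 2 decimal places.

(1 + g_nom) = (1 + g_real)(1 + π), so g_real = 1.1560 / 1.0790 − 1 = 0.07136.

7.14%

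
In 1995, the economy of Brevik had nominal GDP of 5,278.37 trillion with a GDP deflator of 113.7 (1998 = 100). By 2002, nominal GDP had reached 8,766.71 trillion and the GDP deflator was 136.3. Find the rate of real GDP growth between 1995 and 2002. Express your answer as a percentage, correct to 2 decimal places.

Deflate each year: 1995 → 5278.37/1.137 = 4642.37; 2002 → 8766.71/1.363 = 6431.92.
So real GDP changed by 6431.92/4642.37 − 1 = 0.3855, i.e. 38.55%.

38.55%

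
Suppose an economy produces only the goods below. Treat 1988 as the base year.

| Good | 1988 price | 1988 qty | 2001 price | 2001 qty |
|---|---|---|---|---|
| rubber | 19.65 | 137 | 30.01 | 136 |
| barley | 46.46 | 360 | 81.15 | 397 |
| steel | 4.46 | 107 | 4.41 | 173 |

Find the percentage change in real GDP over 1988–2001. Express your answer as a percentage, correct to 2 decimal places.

10.02%

Real GDP 1988 = Nominal GDP 1988 = 19.65·137 + 46.46·360 + 4.46·107 = 19894.87.
Real GDP 2001 (at 1988 prices) = 19.65·136 + 46.46·397 + 4.46·173 = 21888.60.
Real growth = 21888.60/19894.87 − 1 = 0.1002.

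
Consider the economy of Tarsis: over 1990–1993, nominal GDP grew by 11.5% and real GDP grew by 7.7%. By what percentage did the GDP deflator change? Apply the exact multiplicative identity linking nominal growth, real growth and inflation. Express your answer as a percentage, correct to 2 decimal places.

3.53%

(1 + g_nom) = (1 + g_real)(1 + π), so π = 1.1150 / 1.0770 − 1 = 0.03528.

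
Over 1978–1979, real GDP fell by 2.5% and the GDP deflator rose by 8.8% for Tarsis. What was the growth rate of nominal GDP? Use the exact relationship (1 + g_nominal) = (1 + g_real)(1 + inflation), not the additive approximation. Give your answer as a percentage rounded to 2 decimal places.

6.08%

(1 + g_nom) = (1 + g_real)(1 + π) = 0.9750 × 1.0880 = 1.06080.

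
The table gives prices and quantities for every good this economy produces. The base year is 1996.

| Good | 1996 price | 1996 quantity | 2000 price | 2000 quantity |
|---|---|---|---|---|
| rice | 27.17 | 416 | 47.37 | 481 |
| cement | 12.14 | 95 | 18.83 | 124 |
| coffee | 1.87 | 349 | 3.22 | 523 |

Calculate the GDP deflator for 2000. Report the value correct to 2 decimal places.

Nominal GDP 2000 = 47.37·481 + 18.83·124 + 3.22·523 = 26803.95.
Real GDP 2000 (at 1996 prices) = 27.17·481 + 12.14·124 + 1.87·523 = 15552.14.
Deflator = Nominal/Real × 100 = 26803.95/15552.14 × 100 = 172.349.

172.35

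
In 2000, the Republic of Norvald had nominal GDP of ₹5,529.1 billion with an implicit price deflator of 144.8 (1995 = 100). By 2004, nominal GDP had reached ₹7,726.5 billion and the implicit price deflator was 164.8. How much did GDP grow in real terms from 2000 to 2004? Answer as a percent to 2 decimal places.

22.78%

Real GDP 2000 = 5529.1 / 1.448 = 3818.44.
Real GDP 2004 = 7726.5 / 1.648 = 4688.41.
Real growth = 4688.41 / 3818.44 − 1 = 0.2278.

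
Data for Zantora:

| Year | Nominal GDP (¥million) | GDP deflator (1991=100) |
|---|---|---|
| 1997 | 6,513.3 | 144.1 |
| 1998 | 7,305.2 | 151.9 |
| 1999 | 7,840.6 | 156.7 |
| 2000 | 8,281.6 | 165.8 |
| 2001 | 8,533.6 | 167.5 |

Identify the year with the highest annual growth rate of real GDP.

1998

1998: real = 7305.2/1.519 = 4809.22; growth vs 1997 (4519.99) = 6.40%.
1999: real = 7840.6/1.567 = 5003.57; growth vs 1998 (4809.22) = 4.04%.
2000: real = 8281.6/1.658 = 4994.93; growth vs 1999 (5003.57) = -0.17%.
2001: real = 8533.6/1.675 = 5094.69; growth vs 2000 (4994.93) = 2.00%.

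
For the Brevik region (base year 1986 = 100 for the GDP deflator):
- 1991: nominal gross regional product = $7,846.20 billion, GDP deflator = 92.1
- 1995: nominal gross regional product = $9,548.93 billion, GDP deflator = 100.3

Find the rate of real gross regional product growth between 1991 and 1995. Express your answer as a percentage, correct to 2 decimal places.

11.75%

Real gross regional product 1991 = 7846.20 / 0.921 = 8519.22.
Real gross regional product 1995 = 9548.93 / 1.003 = 9520.37.
Real growth = 9520.37 / 8519.22 − 1 = 0.1175.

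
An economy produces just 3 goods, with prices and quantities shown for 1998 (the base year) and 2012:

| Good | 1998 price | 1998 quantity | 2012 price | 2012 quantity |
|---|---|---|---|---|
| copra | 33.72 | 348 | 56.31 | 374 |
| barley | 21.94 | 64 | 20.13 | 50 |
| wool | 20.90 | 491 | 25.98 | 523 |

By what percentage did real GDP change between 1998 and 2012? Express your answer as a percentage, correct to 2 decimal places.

Real GDP 1998 = Nominal GDP 1998 = 33.72·348 + 21.94·64 + 20.90·491 = 23400.62.
Real GDP 2012 (at 1998 prices) = 33.72·374 + 21.94·50 + 20.90·523 = 24638.98.
Real growth = 24638.98/23400.62 − 1 = 0.0529.

5.29%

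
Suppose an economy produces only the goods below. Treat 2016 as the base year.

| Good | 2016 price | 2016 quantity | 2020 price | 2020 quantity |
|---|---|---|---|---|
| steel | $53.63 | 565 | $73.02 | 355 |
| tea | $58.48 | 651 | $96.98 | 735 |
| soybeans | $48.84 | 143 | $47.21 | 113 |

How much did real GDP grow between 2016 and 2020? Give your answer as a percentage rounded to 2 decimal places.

-10.37%

Real GDP 2016 = Nominal GDP 2016 = 53.63·565 + 58.48·651 + 48.84·143 = 75355.55.
Real GDP 2020 (at 2016 prices) = 53.63·355 + 58.48·735 + 48.84·113 = 67540.37.
Real growth = 67540.37/75355.55 − 1 = -0.1037.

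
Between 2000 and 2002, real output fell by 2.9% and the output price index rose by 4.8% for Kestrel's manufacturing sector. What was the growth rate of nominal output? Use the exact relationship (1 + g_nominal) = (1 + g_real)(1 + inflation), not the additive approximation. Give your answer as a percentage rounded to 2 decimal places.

1.76%

(1 + g_nom) = (1 + g_real)(1 + π) = 0.9710 × 1.0480 = 1.01761.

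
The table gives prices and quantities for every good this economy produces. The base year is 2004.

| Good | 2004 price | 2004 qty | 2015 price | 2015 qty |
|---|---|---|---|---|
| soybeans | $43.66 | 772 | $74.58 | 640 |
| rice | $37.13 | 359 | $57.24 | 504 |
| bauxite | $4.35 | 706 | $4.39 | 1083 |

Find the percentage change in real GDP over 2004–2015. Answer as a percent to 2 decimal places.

Real GDP 2004 = Nominal GDP 2004 = 43.66·772 + 37.13·359 + 4.35·706 = 50106.29.
Real GDP 2015 (at 2004 prices) = 43.66·640 + 37.13·504 + 4.35·1083 = 51366.97.
Real growth = 51366.97/50106.29 − 1 = 0.0252.

2.52%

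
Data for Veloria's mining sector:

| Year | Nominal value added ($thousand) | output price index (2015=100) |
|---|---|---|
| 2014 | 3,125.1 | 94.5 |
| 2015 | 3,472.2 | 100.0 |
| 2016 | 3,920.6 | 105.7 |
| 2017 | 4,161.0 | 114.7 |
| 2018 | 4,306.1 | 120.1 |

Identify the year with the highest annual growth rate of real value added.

2016

2015: real = 3472.2/1.000 = 3472.20; growth vs 2014 (3306.98) = 5.00%.
2016: real = 3920.6/1.057 = 3709.18; growth vs 2015 (3472.20) = 6.83%.
2017: real = 4161.0/1.147 = 3627.72; growth vs 2016 (3709.18) = -2.20%.
2018: real = 4306.1/1.201 = 3585.43; growth vs 2017 (3627.72) = -1.17%.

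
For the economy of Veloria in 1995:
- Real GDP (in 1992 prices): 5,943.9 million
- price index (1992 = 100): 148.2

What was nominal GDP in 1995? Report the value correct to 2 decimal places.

8,808.86 million

Nominal GDP = Real × (price index/100) = 5943.9 × 1.482 = 8808.86.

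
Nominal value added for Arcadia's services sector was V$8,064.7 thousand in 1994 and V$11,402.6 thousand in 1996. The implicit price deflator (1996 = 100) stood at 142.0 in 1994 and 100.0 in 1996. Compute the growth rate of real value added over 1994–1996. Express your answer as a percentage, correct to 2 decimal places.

Deflate each year: 1994 → 8064.7/1.420 = 5679.37; 1996 → 11402.6/1.000 = 11402.60.
So real value added changed by 11402.60/5679.37 − 1 = 1.0077, i.e. 100.77%.

100.77%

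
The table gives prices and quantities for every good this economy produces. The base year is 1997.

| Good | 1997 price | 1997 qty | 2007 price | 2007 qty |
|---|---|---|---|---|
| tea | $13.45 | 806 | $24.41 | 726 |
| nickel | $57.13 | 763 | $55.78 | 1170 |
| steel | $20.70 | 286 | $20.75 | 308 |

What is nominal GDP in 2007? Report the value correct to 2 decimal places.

Nominal GDP 2007 = Σ (p_2007 × q_2007) = 24.41·726 + 55.78·1170 + 20.75·308 = 89375.26.

$89375.26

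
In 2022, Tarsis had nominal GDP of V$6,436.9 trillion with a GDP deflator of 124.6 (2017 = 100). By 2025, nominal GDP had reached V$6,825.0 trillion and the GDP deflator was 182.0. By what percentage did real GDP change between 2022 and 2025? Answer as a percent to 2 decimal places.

-27.41%

Deflate each year: 2022 → 6436.9/1.246 = 5166.05; 2025 → 6825.0/1.820 = 3750.00.
So real GDP changed by 3750.00/5166.05 − 1 = -0.2741, i.e. -27.41%.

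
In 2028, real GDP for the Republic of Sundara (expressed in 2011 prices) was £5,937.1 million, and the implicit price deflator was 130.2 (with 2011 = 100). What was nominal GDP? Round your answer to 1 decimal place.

Nominal GDP = Real × (implicit price deflator/100) = 5937.1 × 1.302 = 7730.10.

£7,730.1 million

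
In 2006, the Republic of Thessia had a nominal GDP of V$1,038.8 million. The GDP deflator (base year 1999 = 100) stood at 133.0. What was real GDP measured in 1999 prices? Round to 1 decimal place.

V$781.1 million

Real GDP = Nominal / (GDP deflator/100) = 1038.8 / 1.330 = 781.05.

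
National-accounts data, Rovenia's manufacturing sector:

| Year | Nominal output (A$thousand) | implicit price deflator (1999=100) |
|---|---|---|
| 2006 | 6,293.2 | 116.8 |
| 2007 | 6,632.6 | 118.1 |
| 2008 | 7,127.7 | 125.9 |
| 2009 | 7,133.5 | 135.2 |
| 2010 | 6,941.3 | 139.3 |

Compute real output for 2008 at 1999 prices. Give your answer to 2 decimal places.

Real output 2008 = 7127.7 / 1.259 = 5661.40.

A$5,661.40 thousand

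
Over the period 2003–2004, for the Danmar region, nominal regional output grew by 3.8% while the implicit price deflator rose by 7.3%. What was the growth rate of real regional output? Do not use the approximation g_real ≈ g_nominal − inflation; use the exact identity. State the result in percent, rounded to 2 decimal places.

-3.26%

(1 + g_nom) = (1 + g_real)(1 + π), so g_real = 1.0380 / 1.0730 − 1 = -0.03262.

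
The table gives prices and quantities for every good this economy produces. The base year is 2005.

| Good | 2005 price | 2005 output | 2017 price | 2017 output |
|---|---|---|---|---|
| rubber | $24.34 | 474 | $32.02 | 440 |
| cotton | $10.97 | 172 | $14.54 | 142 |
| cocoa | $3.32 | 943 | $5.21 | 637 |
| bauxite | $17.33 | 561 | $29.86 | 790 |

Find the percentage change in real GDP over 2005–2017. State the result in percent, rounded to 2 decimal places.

Real GDP 2005 = Nominal GDP 2005 = 24.34·474 + 10.97·172 + 3.32·943 + 17.33·561 = 26276.89.
Real GDP 2017 (at 2005 prices) = 24.34·440 + 10.97·142 + 3.32·637 + 17.33·790 = 28072.88.
Real growth = 28072.88/26276.89 − 1 = 0.0683.

6.83%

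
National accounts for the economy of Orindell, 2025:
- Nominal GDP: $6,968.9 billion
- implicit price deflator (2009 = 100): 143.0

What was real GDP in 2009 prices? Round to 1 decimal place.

Real GDP = Nominal / (implicit price deflator/100) = 6968.9 / 1.430 = 4873.36.

$4,873.4 billion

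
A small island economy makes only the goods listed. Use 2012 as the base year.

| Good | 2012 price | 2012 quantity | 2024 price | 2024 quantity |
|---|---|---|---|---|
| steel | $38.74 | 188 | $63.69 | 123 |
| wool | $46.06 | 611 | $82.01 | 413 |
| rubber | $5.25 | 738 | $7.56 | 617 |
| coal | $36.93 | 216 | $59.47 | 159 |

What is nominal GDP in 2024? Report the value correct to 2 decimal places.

Nominal GDP 2024 = Σ (p_2024 × q_2024) = 63.69·123 + 82.01·413 + 7.56·617 + 59.47·159 = 55824.25.

$55824.25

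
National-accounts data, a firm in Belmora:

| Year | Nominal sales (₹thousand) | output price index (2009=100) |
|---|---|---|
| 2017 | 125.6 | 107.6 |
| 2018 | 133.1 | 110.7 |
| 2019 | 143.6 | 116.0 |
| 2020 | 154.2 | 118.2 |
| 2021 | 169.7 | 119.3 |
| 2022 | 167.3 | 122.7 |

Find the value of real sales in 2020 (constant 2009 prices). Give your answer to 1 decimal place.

Real sales 2020 = 154.2 / 1.182 = 130.46.

₹130.5 thousand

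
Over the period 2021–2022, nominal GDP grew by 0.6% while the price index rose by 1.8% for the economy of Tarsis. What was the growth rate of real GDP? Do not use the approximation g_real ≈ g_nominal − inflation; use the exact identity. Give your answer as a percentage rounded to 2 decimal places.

-1.18%

(1 + g_nom) = (1 + g_real)(1 + π), so g_real = 1.0060 / 1.0180 − 1 = -0.01179.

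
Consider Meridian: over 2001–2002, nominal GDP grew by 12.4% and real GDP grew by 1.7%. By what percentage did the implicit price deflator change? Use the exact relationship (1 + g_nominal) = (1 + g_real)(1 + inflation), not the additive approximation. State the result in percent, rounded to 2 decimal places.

(1 + g_nom) = (1 + g_real)(1 + π), so π = 1.1240 / 1.0170 − 1 = 0.10521.

10.52%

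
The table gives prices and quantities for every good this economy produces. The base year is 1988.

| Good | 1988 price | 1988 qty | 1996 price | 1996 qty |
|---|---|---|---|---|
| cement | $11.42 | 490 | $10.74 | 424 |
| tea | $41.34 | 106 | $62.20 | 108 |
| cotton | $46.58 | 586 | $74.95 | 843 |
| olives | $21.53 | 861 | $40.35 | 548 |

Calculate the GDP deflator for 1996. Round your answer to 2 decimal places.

Nominal GDP 1996 = 10.74·424 + 62.20·108 + 74.95·843 + 40.35·548 = 96566.01.
Real GDP 1996 (at 1988 prices) = 11.42·424 + 41.34·108 + 46.58·843 + 21.53·548 = 60372.18.
Deflator = Nominal/Real × 100 = 96566.01/60372.18 × 100 = 159.951.

159.95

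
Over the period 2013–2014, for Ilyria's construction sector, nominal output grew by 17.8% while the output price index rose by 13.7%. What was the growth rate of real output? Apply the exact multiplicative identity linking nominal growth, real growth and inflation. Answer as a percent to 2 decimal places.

(1 + g_nom) = (1 + g_real)(1 + π), so g_real = 1.1780 / 1.1370 − 1 = 0.03606.

3.61%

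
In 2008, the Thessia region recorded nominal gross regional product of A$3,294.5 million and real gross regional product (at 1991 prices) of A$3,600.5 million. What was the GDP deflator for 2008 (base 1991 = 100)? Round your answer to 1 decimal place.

91.5

GDP deflator = (Nominal / Real) × 100 = 3294.5 / 3600.5 × 100 = 91.50.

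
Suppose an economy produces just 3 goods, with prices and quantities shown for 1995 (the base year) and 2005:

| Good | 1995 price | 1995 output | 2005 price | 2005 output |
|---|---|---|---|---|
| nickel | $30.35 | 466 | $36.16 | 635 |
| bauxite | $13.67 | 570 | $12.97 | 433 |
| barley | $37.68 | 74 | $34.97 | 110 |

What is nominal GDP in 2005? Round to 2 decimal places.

Nominal GDP 2005 = Σ (p_2005 × q_2005) = 36.16·635 + 12.97·433 + 34.97·110 = 32424.31.

$32424.31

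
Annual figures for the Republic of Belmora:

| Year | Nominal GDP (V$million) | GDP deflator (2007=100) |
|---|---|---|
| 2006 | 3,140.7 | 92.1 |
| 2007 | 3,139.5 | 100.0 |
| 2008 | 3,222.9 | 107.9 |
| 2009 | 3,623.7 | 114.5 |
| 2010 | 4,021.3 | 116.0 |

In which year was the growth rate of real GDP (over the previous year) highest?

2007: real = 3139.5/1.000 = 3139.50; growth vs 2006 (3410.10) = -7.94%.
2008: real = 3222.9/1.079 = 2986.93; growth vs 2007 (3139.50) = -4.86%.
2009: real = 3623.7/1.145 = 3164.80; growth vs 2008 (2986.93) = 5.95%.
2010: real = 4021.3/1.160 = 3466.64; growth vs 2009 (3164.80) = 9.54%.

2010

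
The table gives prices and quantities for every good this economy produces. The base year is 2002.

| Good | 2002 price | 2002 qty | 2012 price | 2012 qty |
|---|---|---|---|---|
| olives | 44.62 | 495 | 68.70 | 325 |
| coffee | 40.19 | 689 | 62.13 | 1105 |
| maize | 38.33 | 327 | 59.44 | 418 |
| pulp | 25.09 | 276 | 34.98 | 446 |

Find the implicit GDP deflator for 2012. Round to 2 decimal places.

152.60

Nominal GDP 2012 = 68.70·325 + 62.13·1105 + 59.44·418 + 34.98·446 = 131428.15.
Real GDP 2012 (at 2002 prices) = 44.62·325 + 40.19·1105 + 38.33·418 + 25.09·446 = 86123.53.
Deflator = Nominal/Real × 100 = 131428.15/86123.53 × 100 = 152.604.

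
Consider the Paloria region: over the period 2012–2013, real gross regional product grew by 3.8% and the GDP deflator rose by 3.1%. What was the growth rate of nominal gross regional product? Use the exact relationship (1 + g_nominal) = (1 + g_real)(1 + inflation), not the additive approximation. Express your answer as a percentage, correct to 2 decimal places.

7.02%

(1 + g_nom) = (1 + g_real)(1 + π) = 1.0380 × 1.0310 = 1.07018.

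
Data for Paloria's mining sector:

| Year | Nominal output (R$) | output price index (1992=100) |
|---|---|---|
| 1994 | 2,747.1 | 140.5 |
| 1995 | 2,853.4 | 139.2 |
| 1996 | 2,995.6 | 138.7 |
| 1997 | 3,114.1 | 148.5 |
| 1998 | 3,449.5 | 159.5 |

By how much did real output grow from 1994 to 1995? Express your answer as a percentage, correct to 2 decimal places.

4.84%

Real output 1994 = 2747.1/1.405 = 1955.23.
Real output 1995 = 2853.4/1.392 = 2049.86.
Change = 2049.86/1955.23 − 1 = 0.0484.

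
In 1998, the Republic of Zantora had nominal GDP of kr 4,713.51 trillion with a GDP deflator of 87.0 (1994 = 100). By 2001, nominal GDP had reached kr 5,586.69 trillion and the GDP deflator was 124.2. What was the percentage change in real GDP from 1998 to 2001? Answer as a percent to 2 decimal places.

Real GDP 1998 = 4713.51 / 0.870 = 5417.83.
Real GDP 2001 = 5586.69 / 1.242 = 4498.14.
Real growth = 4498.14 / 5417.83 − 1 = -0.1698.

-16.98%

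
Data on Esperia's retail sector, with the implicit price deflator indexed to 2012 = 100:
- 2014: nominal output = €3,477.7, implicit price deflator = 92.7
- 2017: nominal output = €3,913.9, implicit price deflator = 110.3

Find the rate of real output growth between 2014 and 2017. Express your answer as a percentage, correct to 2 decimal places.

Deflate each year: 2014 → 3477.7/0.927 = 3751.56; 2017 → 3913.9/1.103 = 3548.41.
So real output changed by 3548.41/3751.56 − 1 = -0.0542, i.e. -5.42%.

-5.42%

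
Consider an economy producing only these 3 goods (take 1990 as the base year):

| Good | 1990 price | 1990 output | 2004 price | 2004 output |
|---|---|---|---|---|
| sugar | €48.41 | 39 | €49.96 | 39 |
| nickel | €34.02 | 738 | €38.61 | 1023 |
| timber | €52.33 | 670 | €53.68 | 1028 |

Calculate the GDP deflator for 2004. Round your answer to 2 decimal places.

Nominal GDP 2004 = 49.96·39 + 38.61·1023 + 53.68·1028 = 96629.51.
Real GDP 2004 (at 1990 prices) = 48.41·39 + 34.02·1023 + 52.33·1028 = 90485.69.
Deflator = Nominal/Real × 100 = 96629.51/90485.69 × 100 = 106.790.

106.79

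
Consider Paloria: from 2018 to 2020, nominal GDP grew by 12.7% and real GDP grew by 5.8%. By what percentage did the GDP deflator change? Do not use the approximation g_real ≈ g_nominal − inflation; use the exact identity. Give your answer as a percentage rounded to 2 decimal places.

6.52%

(1 + g_nom) = (1 + g_real)(1 + π), so π = 1.1270 / 1.0580 − 1 = 0.06522.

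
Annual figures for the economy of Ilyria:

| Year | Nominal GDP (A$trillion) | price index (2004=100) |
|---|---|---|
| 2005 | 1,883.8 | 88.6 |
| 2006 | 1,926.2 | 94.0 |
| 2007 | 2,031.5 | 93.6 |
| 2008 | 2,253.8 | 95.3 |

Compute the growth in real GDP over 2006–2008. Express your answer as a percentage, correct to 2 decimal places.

15.41%

Real GDP 2006 = 1926.2/0.940 = 2049.15.
Real GDP 2008 = 2253.8/0.953 = 2364.95.
Change = 2364.95/2049.15 − 1 = 0.1541.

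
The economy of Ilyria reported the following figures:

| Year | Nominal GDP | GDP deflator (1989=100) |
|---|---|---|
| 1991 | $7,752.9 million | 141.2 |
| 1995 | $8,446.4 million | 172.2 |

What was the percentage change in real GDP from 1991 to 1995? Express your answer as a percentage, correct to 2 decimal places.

Deflate each year: 1991 → 7752.9/1.412 = 5490.72; 1995 → 8446.4/1.722 = 4904.99.
So real GDP changed by 4904.99/5490.72 − 1 = -0.1067, i.e. -10.67%.

-10.67%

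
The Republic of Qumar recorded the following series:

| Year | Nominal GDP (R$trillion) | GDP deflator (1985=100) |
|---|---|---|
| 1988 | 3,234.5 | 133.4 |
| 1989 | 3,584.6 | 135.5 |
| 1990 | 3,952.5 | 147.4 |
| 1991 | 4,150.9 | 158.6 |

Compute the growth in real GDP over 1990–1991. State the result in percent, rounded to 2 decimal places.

-2.40%

Real GDP 1990 = 3952.5/1.474 = 2681.48.
Real GDP 1991 = 4150.9/1.586 = 2617.21.
Change = 2617.21/2681.48 − 1 = -0.0240.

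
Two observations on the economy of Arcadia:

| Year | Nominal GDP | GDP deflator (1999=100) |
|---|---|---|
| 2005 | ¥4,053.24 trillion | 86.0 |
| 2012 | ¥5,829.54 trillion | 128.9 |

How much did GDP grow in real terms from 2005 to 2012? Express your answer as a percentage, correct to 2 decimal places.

Real GDP 2005 = 4053.24 / 0.860 = 4713.07.
Real GDP 2012 = 5829.54 / 1.289 = 4522.53.
Real growth = 4522.53 / 4713.07 − 1 = -0.0404.

-4.04%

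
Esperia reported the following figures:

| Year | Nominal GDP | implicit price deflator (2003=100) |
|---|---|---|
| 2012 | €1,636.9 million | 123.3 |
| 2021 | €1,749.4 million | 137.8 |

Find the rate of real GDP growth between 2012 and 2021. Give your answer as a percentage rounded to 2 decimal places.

Deflate each year: 2012 → 1636.9/1.233 = 1327.58; 2021 → 1749.4/1.378 = 1269.52.
So real GDP changed by 1269.52/1327.58 − 1 = -0.0437, i.e. -4.37%.

-4.37%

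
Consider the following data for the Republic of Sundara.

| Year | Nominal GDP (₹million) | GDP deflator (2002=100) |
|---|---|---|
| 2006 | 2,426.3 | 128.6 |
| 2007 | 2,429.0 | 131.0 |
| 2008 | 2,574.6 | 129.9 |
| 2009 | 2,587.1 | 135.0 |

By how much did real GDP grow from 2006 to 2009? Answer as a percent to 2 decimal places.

1.57%

Real GDP 2006 = 2426.3/1.286 = 1886.70.
Real GDP 2009 = 2587.1/1.350 = 1916.37.
Change = 1916.37/1886.70 − 1 = 0.0157.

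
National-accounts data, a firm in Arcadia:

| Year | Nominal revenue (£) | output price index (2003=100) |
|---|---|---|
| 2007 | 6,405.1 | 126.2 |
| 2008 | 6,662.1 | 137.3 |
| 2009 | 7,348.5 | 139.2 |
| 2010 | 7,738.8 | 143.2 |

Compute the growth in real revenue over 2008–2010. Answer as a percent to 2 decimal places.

Real revenue 2008 = 6662.1/1.373 = 4852.22.
Real revenue 2010 = 7738.8/1.432 = 5404.19.
Change = 5404.19/4852.22 − 1 = 0.1138.

11.38%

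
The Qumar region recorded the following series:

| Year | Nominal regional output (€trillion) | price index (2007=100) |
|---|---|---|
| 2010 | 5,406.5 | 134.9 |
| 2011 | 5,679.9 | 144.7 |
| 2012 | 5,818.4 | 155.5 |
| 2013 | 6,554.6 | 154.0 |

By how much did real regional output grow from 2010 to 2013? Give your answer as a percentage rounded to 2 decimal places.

6.20%

Real regional output 2010 = 5406.5/1.349 = 4007.78.
Real regional output 2013 = 6554.6/1.540 = 4256.23.
Change = 4256.23/4007.78 − 1 = 0.0620.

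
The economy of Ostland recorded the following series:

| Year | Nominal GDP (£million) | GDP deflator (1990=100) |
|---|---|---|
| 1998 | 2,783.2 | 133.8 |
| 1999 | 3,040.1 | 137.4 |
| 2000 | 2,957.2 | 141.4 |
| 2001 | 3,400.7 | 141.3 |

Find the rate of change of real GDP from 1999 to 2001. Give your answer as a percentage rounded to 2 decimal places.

Real GDP 1999 = 3040.1/1.374 = 2212.59.
Real GDP 2001 = 3400.7/1.413 = 2406.72.
Change = 2406.72/2212.59 − 1 = 0.0877.

8.77%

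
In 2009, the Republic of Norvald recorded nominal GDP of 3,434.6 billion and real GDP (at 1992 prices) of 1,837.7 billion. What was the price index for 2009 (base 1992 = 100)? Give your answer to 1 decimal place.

price index = (Nominal / Real) × 100 = 3434.6 / 1837.7 × 100 = 186.90.

186.9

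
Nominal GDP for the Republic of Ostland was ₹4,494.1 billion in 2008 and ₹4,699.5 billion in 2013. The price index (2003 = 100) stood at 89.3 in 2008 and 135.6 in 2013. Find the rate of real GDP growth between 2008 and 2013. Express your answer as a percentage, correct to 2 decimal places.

Deflate each year: 2008 → 4494.1/0.893 = 5032.59; 2013 → 4699.5/1.356 = 3465.71.
So real GDP changed by 3465.71/5032.59 − 1 = -0.3113, i.e. -31.13%.

-31.13%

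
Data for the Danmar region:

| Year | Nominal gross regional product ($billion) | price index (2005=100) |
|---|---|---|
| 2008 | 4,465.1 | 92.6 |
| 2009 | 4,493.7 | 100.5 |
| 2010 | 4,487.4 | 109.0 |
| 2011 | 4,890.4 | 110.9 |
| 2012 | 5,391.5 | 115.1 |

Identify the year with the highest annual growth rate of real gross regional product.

2009: real = 4493.7/1.005 = 4471.34; growth vs 2008 (4821.92) = -7.27%.
2010: real = 4487.4/1.090 = 4116.88; growth vs 2009 (4471.34) = -7.93%.
2011: real = 4890.4/1.109 = 4409.74; growth vs 2010 (4116.88) = 7.11%.
2012: real = 5391.5/1.151 = 4684.19; growth vs 2011 (4409.74) = 6.22%.

2011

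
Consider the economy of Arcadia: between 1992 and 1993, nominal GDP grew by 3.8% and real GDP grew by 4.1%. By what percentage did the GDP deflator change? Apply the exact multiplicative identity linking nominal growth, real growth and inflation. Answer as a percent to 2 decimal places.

-0.29%

(1 + g_nom) = (1 + g_real)(1 + π), so π = 1.0380 / 1.0410 − 1 = -0.00288.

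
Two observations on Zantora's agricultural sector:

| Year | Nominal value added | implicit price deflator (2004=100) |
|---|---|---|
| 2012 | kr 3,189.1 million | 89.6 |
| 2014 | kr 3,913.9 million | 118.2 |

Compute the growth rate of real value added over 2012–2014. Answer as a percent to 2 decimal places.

Real value added 2012 = 3189.1 / 0.896 = 3559.26.
Real value added 2014 = 3913.9 / 1.182 = 3311.25.
Real growth = 3311.25 / 3559.26 − 1 = -0.0697.

-6.97%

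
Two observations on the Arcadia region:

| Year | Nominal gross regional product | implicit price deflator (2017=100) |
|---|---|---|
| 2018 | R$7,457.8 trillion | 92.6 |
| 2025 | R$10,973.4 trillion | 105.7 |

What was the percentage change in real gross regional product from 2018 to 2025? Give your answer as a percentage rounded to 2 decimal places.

Real gross regional product 2018 = 7457.8 / 0.926 = 8053.78.
Real gross regional product 2025 = 10973.4 / 1.057 = 10381.65.
Real growth = 10381.65 / 8053.78 − 1 = 0.2890.

28.90%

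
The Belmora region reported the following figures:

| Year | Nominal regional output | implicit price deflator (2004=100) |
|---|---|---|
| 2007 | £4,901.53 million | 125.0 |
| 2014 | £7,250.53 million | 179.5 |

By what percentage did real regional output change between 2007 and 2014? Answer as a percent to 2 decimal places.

Real regional output 2007 = 4901.53 / 1.250 = 3921.22.
Real regional output 2014 = 7250.53 / 1.795 = 4039.29.
Real growth = 4039.29 / 3921.22 − 1 = 0.0301.

3.01%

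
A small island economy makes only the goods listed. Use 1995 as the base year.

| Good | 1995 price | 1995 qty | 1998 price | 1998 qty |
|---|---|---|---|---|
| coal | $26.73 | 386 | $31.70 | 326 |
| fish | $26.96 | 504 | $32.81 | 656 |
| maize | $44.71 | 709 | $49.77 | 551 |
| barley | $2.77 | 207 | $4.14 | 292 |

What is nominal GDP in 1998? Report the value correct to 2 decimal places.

Nominal GDP 1998 = Σ (p_1998 × q_1998) = 31.70·326 + 32.81·656 + 49.77·551 + 4.14·292 = 60489.71.

$60489.71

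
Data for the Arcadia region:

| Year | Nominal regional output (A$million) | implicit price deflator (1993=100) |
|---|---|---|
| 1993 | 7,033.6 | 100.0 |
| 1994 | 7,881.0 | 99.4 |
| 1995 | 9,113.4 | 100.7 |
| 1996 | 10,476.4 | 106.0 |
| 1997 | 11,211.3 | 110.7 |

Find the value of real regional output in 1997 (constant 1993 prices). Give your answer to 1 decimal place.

Real regional output 1997 = 11211.3 / 1.107 = 10127.64.

A$10,127.6 million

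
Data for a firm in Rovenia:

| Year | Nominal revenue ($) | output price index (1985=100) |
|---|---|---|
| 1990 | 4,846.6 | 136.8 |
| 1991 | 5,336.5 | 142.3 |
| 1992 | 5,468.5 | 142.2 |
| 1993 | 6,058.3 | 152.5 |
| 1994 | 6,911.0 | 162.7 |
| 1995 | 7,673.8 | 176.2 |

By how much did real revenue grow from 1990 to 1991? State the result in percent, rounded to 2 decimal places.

Real revenue 1990 = 4846.6/1.368 = 3542.84.
Real revenue 1991 = 5336.5/1.423 = 3750.18.
Change = 3750.18/3542.84 − 1 = 0.0585.

5.85%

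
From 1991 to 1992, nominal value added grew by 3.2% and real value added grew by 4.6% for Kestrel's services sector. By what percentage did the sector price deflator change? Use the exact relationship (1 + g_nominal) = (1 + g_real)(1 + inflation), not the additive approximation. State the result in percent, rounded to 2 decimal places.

(1 + g_nom) = (1 + g_real)(1 + π), so π = 1.0320 / 1.0460 − 1 = -0.01338.

-1.34%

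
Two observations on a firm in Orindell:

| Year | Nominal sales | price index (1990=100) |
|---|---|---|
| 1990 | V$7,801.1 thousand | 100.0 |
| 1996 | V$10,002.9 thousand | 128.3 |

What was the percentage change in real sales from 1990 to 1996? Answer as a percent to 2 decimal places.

-0.06%

Real sales 1990 = 7801.1 / 1.000 = 7801.10.
Real sales 1996 = 10002.9 / 1.283 = 7796.49.
Real growth = 7796.49 / 7801.10 − 1 = -0.0006.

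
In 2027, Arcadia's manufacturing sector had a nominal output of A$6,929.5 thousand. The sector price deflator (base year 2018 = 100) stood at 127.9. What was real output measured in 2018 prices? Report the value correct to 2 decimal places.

Real output = Nominal / (sector price deflator/100) = 6929.5 / 1.279 = 5417.90.

A$5,417.90 thousand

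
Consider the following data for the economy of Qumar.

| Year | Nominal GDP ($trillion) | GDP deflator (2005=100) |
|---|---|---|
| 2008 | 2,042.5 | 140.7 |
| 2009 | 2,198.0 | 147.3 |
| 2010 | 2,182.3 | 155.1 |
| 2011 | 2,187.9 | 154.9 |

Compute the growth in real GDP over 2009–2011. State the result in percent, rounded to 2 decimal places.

-5.34%

Real GDP 2009 = 2198.0/1.473 = 1492.19.
Real GDP 2011 = 2187.9/1.549 = 1412.46.
Change = 1412.46/1492.19 − 1 = -0.0534.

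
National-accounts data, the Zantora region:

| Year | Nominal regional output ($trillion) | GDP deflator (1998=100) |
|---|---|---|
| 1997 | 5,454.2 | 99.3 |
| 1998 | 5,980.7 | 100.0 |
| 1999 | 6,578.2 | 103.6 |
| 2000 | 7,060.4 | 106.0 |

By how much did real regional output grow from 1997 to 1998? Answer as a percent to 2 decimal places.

Real regional output 1997 = 5454.2/0.993 = 5492.65.
Real regional output 1998 = 5980.7/1.000 = 5980.70.
Change = 5980.70/5492.65 − 1 = 0.0889.

8.89%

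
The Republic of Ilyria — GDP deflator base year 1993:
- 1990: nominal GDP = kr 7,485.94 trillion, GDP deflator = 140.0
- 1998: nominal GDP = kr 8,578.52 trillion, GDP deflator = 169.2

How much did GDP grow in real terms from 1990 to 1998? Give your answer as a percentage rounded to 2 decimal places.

-5.18%

Real GDP 1990 = 7485.94 / 1.400 = 5347.10.
Real GDP 1998 = 8578.52 / 1.692 = 5070.05.
Real growth = 5070.05 / 5347.10 − 1 = -0.0518.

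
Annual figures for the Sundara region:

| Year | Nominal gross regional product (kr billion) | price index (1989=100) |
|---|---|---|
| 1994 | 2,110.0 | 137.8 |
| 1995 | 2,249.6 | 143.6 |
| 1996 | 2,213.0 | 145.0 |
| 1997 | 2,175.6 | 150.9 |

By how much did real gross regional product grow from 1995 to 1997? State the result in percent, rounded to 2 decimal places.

Real gross regional product 1995 = 2249.6/1.436 = 1566.57.
Real gross regional product 1997 = 2175.6/1.509 = 1441.75.
Change = 1441.75/1566.57 − 1 = -0.0797.

-7.97%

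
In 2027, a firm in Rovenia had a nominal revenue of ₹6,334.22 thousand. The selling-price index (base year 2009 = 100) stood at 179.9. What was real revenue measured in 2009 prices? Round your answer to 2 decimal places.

Real revenue = Nominal / (selling-price index/100) = 6334.22 / 1.799 = 3520.97.

₹3,520.97 thousand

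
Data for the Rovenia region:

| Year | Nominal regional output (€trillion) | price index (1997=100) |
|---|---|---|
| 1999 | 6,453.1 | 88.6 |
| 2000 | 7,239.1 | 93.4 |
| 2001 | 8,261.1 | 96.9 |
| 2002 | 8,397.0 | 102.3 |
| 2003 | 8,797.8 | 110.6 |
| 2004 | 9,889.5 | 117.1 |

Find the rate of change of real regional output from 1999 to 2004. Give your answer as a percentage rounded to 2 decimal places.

15.95%

Real regional output 1999 = 6453.1/0.886 = 7283.41.
Real regional output 2004 = 9889.5/1.171 = 8445.35.
Change = 8445.35/7283.41 − 1 = 0.1595.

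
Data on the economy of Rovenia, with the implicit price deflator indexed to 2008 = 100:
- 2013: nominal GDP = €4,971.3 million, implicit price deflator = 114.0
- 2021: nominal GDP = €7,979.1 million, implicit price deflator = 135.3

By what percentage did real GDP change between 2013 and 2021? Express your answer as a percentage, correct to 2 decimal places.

Real GDP 2013 = 4971.3 / 1.140 = 4360.79.
Real GDP 2021 = 7979.1 / 1.353 = 5897.34.
Real growth = 5897.34 / 4360.79 − 1 = 0.3524.

35.24%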